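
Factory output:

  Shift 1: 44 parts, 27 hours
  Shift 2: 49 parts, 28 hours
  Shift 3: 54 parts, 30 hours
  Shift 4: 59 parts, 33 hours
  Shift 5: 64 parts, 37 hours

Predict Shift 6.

69 parts, 42 hours

Parts — +5 each step: 44, 49, 54, 59, 64 → 69.
For the hours, differences are 1, 2, 3, … (increasing by 1 each time): 27, 28, 30, 33, 37 → 42.
So the next row is 69 parts, 42 hours.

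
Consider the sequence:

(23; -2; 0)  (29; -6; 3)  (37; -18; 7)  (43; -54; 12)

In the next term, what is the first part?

51

First part: alternating steps +6, +8, +6, +8, …; 23, 29, 37, 43 → 51.
Second part: ×3 each step; -2, -6, -18, -54 → -162.
Third part goes 0, 3, 7, 12 → 18 (differences are 3, 4, 5, … (increasing by 1 each time)).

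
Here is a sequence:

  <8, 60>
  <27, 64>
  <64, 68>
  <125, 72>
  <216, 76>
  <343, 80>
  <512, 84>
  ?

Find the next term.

<729, 88>

For the first component, perfect cubes: 2³, 3³, 4³, …: 8, 27, 64, 125, 216, 343, 512 → 729.
Second component — +4 each step: 60, 64, 68, 72, 76, 80, 84 → 88.
So the next term is <729, 88>.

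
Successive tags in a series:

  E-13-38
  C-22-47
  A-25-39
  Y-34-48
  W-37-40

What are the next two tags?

U-46-49 then S-49-41

Letter goes E, C, A, Y, W → U → S (letters move back 2 places in the alphabet, wrapping A→Z).
Second component goes 13, 22, 25, 34, 37 → 46 → 49 (alternating steps +9, +3, +9, +3, …).
Third component: alternating steps +9, −8, +9, −8, …; 38, 47, 39, 48, 40 → 49 → 41.
So the next two tags are U-46-49 and S-49-41.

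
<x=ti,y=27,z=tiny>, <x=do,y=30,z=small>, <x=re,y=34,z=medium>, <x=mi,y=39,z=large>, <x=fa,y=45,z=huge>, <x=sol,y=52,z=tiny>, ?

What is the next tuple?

X: ti, do, re, mi, fa, sol → la (runs through the solfège scale do→ti).
Y: differences are 3, 4, 5, … (increasing by 1 each time), so 27, 30, 34, 39, 45, 52 → 60.
Z — repeats tiny → small → medium → large → huge: tiny, small, medium, large, huge, tiny → small.
Putting it together: <x=la,y=60,z=small>.

<x=la,y=60,z=small>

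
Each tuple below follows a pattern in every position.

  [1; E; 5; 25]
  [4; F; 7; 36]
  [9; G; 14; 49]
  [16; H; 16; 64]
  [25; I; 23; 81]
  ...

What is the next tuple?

First entry goes 1, 4, 9, 16, 25 → 36 (perfect squares: 1², 2², 3², …).
For the letter, letters move forward 1 place in the alphabet: E, F, G, H, I → J.
Third entry: alternating steps +2, +7, +2, +7, …, so 5, 7, 14, 16, 23 → 25.
Fourth entry goes 25, 36, 49, 64, 81 → 100 (perfect squares: 5², 6², 7², …).
Combining the parts gives [36; J; 25; 100].

[36; J; 25; 100]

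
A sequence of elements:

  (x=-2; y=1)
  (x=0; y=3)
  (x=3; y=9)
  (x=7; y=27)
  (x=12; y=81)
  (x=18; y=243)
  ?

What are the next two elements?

For the x, differences are 2, 3, 4, … (increasing by 1 each time): -2, 0, 3, 7, 12, 18 → 25 → 33.
Y: ×3 each step, so 1, 3, 9, 27, 81, 243 → 729 → 2187.
So the next two elements are (x=25; y=729) and (x=33; y=2187).

(x=25; y=729), (x=33; y=2187)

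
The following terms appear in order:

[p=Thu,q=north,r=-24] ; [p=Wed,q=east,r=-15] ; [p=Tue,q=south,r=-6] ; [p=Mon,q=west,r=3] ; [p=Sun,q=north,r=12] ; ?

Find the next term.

P — runs backward through the weekdays Mon→Sun: Thu, Wed, Tue, Mon, Sun → Sat.
Q — repeats north → east → south → west: north, east, south, west, north → east.
R: -24, -15, -6, 3, 12 → 21 (+9 each step).
So the next term is [p=Sat,q=east,r=21].

[p=Sat,q=east,r=21]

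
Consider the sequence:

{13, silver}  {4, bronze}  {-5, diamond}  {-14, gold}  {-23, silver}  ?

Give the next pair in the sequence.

First coordinate: −9 each step, so 13, 4, -5, -14, -23 → -32.
Rank: repeats silver → bronze → diamond → gold, so silver, bronze, diamond, gold, silver → bronze.
So the next pair is {-32, bronze}.

{-32, bronze}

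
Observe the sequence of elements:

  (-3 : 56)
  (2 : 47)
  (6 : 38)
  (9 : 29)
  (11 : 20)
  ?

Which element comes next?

First coordinate: -3, 2, 6, 9, 11 → 12 (differences are 5, 4, 3, … (decreasing by 1 each time)).
Second coordinate: −9 each step, so 56, 47, 38, 29, 20 → 11.
Putting it together: (12 : 11).

(12 : 11)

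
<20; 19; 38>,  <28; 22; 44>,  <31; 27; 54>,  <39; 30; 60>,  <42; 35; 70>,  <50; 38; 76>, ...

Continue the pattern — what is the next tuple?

<53; 43; 86>

First coordinate: alternating steps +8, +3, +8, +3, …; 20, 28, 31, 39, 42, 50 → 53.
Second coordinate goes 19, 22, 27, 30, 35, 38 → 43 (alternating steps +3, +5, +3, +5, …).
Third coordinate — always 2 × the second coordinate: 38, 44, 54, 60, 70, 76 → 86.
So the next tuple is <53; 43; 86>.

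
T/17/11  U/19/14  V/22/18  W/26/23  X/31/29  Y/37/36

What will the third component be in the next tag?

44

For the letter, letters move forward 1 place in the alphabet: T, U, V, W, X, Y → Z.
Second component — differences are 2, 3, 4, … (increasing by 1 each time): 17, 19, 22, 26, 31, 37 → 44.
Third component — differences are 3, 4, 5, … (increasing by 1 each time): 11, 14, 18, 23, 29, 36 → 44.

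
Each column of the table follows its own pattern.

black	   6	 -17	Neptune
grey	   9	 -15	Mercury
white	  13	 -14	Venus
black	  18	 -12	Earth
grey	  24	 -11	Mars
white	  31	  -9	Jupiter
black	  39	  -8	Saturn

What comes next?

Shade: black, grey, white, black, grey, white, black → grey (repeats black → grey → white).
Second component goes 6, 9, 13, 18, 24, 31, 39 → 48 (differences are 3, 4, 5, … (increasing by 1 each time)).
Third component: alternating steps +2, +1, +2, +1, …; -17, -15, -14, -12, -11, -9, -8 → -6.
Planet: runs through the planets Mercury→Neptune, so Neptune, Mercury, Venus, Earth, Mars, Jupiter, Saturn → Uranus.
Putting it together: grey  48  -6  Uranus.

grey  48  -6  Uranus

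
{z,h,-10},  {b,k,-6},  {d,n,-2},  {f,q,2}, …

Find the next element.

{h,t,6}

First letter: letters move forward 2 places in the alphabet, wrapping Z→A, so z, b, d, f → h.
Second letter: letters move forward 3 places in the alphabet; h, k, n, q → t.
Third coordinate: +4 each step; -10, -6, -2, 2 → 6.
Putting it together: {h,t,6}.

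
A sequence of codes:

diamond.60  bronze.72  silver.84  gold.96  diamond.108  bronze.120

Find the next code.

silver.132

Rank: repeats diamond → bronze → silver → gold, so diamond, bronze, silver, gold, diamond, bronze → silver.
Second component — +12 each step: 60, 72, 84, 96, 108, 120 → 132.
Combining the parts gives silver.132.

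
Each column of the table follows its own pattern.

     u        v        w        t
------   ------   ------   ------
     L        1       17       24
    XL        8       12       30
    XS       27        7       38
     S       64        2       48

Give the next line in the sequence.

M  125  -3  60

Column u: runs through clothing sizes XS→XL; L, XL, XS, S → M.
Column v — perfect cubes: 1³, 2³, 3³, …: 1, 8, 27, 64 → 125.
Column w: −5 each step; 17, 12, 7, 2 → -3.
Column t: 24, 30, 38, 48 → 60 (differences are 6, 8, 10, … (increasing by 2 each time)).
Combining the parts gives M  125  -3  60.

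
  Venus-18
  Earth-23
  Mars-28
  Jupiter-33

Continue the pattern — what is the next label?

Saturn-38

Planet: runs through the planets Mercury→Neptune, so Venus, Earth, Mars, Jupiter → Saturn.
Second component goes 18, 23, 28, 33 → 38 (+5 each step).
So the next label is Saturn-38.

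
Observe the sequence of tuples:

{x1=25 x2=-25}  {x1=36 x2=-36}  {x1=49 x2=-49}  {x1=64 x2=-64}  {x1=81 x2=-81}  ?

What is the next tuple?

X1: perfect squares: 5², 6², 7², …, so 25, 36, 49, 64, 81 → 100.
X2: -25, -36, -49, -64, -81 → -100 (always the negative of the x1).
Combining the parts gives {x1=100 x2=-100}.

{x1=100 x2=-100}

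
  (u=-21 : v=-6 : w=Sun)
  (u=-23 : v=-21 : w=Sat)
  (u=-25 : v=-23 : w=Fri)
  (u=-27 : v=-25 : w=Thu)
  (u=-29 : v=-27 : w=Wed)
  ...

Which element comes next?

U: -21, -23, -25, -27, -29 → -31 (−2 each step).
V goes -6, -21, -23, -25, -27 → -29 (always the previous value of the u).
W: Sun, Sat, Fri, Thu, Wed → Tue (runs backward through the weekdays Mon→Sun).
Combining the parts gives (u=-31 : v=-29 : w=Tue).

(u=-31 : v=-29 : w=Tue)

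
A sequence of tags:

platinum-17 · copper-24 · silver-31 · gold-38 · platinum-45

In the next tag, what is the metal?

copper

Metal: repeats platinum → copper → silver → gold; platinum, copper, silver, gold, platinum → copper.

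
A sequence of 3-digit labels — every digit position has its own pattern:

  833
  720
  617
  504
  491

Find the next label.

388

For the first digit, −1 each step, mod 10: 8, 7, 6, 5, 4 → 3.
For the second digit, −1 each step, mod 10: 3, 2, 1, 0, 9 → 8.
Third digit: 3, 0, 7, 4, 1 → 8 (−3 each step, mod 10).
So the next label is 388.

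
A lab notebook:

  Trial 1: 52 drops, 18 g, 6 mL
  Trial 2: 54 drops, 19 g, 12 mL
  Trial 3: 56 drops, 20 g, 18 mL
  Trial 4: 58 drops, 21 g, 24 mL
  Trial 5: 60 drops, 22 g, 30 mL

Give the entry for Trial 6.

62 drops, 23 g, 36 mL

Drops: +2 each step, so 52, 54, 56, 58, 60 → 62.
G: +1 each step, so 18, 19, 20, 21, 22 → 23.
For the mL, +6 each step: 6, 12, 18, 24, 30 → 36.
Putting it together: 62 drops, 23 g, 36 mL.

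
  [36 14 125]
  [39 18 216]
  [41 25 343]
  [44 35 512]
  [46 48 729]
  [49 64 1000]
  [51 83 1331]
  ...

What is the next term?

[54 105 1728]

First component: alternating steps +3, +2, +3, +2, …; 36, 39, 41, 44, 46, 49, 51 → 54.
Second component: 14, 18, 25, 35, 48, 64, 83 → 105 (differences are 4, 7, 10, … (increasing by 3 each time)).
Third component: perfect cubes: 5³, 6³, 7³, …; 125, 216, 343, 512, 729, 1000, 1331 → 1728.
Combining the parts gives [54 105 1728].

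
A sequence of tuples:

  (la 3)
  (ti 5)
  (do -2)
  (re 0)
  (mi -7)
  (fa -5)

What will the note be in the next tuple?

Note goes la, ti, do, re, mi, fa → sol (runs through the solfège scale do→ti).

sol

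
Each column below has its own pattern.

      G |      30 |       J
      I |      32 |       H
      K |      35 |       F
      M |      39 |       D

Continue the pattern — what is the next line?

First letter: G, I, K, M → O (letters move forward 2 places in the alphabet).
Second component: differences are 2, 3, 4, … (increasing by 1 each time), so 30, 32, 35, 39 → 44.
For the second letter, letters move back 2 places in the alphabet: J, H, F, D → B.
Combining the parts gives O  44  B.

O  44  B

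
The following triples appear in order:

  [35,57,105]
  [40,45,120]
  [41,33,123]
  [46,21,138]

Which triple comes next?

[47,9,141]

First entry goes 35, 40, 41, 46 → 47 (alternating steps +5, +1, +5, +1, …).
Second entry: −12 each step, so 57, 45, 33, 21 → 9.
Third entry goes 105, 120, 123, 138 → 141 (always 3 × the first entry).
So the next triple is [47,9,141].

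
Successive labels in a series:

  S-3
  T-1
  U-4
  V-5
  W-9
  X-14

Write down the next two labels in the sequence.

Y-23, Z-37

Letter — letters move forward 1 place in the alphabet: S, T, U, V, W, X → Y → Z.
Second component: each term is the sum of the two before it; 3, 1, 4, 5, 9, 14 → 23 → 37.
So the next two labels are Y-23 and Z-37.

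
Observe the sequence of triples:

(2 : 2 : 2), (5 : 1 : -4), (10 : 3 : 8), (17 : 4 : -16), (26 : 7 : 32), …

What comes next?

First coordinate: differences are 3, 5, 7, … (increasing by 2 each time), so 2, 5, 10, 17, 26 → 37.
Second coordinate — each term is the sum of the two before it: 2, 1, 3, 4, 7 → 11.
Third coordinate — ×(-2) each step: 2, -4, 8, -16, 32 → -64.
Putting it together: (37 : 11 : -64).

(37 : 11 : -64)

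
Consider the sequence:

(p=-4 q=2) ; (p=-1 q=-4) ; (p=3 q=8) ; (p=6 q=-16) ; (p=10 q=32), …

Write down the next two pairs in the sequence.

(p=13 q=-64), (p=17 q=128)

For the p, alternating steps +3, +4, +3, +4, …: -4, -1, 3, 6, 10 → 13 → 17.
Q goes 2, -4, 8, -16, 32 → -64 → 128 (×(-2) each step).
Putting the parts together: (p=13 q=-64) and then (p=17 q=128).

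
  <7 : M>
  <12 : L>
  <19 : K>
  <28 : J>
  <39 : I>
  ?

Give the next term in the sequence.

First part goes 7, 12, 19, 28, 39 → 52 (differences are 5, 7, 9, … (increasing by 2 each time)).
Letter: letters move back 1 place in the alphabet; M, L, K, J, I → H.
Putting it together: <52 : H>.

<52 : H>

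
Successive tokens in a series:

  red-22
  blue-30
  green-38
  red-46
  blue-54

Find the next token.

green-62

Colour: repeats red → blue → green; red, blue, green, red, blue → green.
Second component — +8 each step: 22, 30, 38, 46, 54 → 62.
Putting it together: green-62.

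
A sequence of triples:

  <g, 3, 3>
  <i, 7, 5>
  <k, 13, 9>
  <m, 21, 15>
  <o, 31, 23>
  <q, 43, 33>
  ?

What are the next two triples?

<s, 57, 45>, <u, 73, 59>

For the letter, letters move forward 2 places in the alphabet: g, i, k, m, o, q → s → u.
Second value — differences are 4, 6, 8, … (increasing by 2 each time): 3, 7, 13, 21, 31, 43 → 57 → 73.
Third value: 3, 5, 9, 15, 23, 33 → 45 → 59 (differences are 2, 4, 6, … (increasing by 2 each time)).
So the next two triples are <s, 57, 45> and <u, 73, 59>.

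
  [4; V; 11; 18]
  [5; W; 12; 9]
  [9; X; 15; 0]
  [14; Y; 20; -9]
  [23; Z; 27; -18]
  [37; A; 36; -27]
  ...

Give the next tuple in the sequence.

[60; B; 47; -36]

First value: each term is the sum of the two before it; 4, 5, 9, 14, 23, 37 → 60.
For the letter, letters move forward 1 place in the alphabet, wrapping Z→A: V, W, X, Y, Z, A → B.
Third value: 11, 12, 15, 20, 27, 36 → 47 (differences are 1, 3, 5, … (increasing by 2 each time)).
Fourth value: −9 each step, so 18, 9, 0, -9, -18, -27 → -36.
Putting it together: [60; B; 47; -36].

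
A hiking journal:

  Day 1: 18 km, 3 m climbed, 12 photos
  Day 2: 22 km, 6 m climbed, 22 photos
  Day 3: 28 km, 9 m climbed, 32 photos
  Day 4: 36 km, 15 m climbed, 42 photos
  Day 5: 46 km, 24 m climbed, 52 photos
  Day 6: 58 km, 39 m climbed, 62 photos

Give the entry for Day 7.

Km: differences are 4, 6, 8, … (increasing by 2 each time); 18, 22, 28, 36, 46, 58 → 72.
M climbed: each term is the sum of the two before it, so 3, 6, 9, 15, 24, 39 → 63.
Photos — +10 each step: 12, 22, 32, 42, 52, 62 → 72.
Combining the parts gives 72 km, 63 m climbed, 72 photos.

72 km, 63 m climbed, 72 photos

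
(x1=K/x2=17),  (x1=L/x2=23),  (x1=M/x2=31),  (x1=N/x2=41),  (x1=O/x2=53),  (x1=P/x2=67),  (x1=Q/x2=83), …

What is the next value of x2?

For the x2, differences are 6, 8, 10, … (increasing by 2 each time): 17, 23, 31, 41, 53, 67, 83 → 101.

101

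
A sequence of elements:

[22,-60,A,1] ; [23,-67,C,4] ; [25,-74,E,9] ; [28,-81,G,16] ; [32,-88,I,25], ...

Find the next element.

[37,-95,K,36]

First component goes 22, 23, 25, 28, 32 → 37 (differences are 1, 2, 3, … (increasing by 1 each time)).
Second component goes -60, -67, -74, -81, -88 → -95 (−7 each step).
Letter — letters move forward 2 places in the alphabet: A, C, E, G, I → K.
Fourth component: 1, 4, 9, 16, 25 → 36 (perfect squares: 1², 2², 3², …).
Combining the parts gives [37,-95,K,36].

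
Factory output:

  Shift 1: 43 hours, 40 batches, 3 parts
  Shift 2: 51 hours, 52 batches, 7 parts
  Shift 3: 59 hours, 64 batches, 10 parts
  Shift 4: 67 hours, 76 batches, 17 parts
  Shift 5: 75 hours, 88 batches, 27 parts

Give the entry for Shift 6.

83 hours, 100 batches, 44 parts

Hours: +8 each step; 43, 51, 59, 67, 75 → 83.
Batches goes 40, 52, 64, 76, 88 → 100 (+12 each step).
Parts: each term is the sum of the two before it; 3, 7, 10, 17, 27 → 44.
So the next line is 83 hours, 100 batches, 44 parts.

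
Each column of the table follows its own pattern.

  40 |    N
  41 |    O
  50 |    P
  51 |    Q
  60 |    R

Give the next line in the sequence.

61  S

First component: alternating steps +1, +9, +1, +9, …; 40, 41, 50, 51, 60 → 61.
Letter: letters move forward 1 place in the alphabet; N, O, P, Q, R → S.
Putting it together: 61  S.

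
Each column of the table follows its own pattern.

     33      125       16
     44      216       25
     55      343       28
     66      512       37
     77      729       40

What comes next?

For the first component, +11 each step: 33, 44, 55, 66, 77 → 88.
Second component: perfect cubes: 5³, 6³, 7³, …, so 125, 216, 343, 512, 729 → 1000.
Third component: alternating steps +9, +3, +9, +3, …; 16, 25, 28, 37, 40 → 49.
Combining the parts gives 88  1000  49.

88  1000  49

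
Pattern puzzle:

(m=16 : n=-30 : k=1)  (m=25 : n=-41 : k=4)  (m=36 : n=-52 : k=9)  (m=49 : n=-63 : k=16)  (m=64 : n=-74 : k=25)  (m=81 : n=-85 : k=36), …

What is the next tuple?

For the m, perfect squares: 4², 5², 6², …: 16, 25, 36, 49, 64, 81 → 100.
N — −11 each step: -30, -41, -52, -63, -74, -85 → -96.
K: perfect squares: 1², 2², 3², …, so 1, 4, 9, 16, 25, 36 → 49.
Putting it together: (m=100 : n=-96 : k=49).

(m=100 : n=-96 : k=49)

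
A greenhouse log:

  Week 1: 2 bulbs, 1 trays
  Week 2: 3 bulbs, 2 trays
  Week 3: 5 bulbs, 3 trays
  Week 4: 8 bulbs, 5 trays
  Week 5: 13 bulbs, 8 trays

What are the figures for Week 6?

21 bulbs, 13 trays

For the bulbs, each term is the sum of the two before it: 2, 3, 5, 8, 13 → 21.
Trays goes 1, 2, 3, 5, 8 → 13 (each term is the sum of the two before it).
Combining the parts gives 21 bulbs, 13 trays.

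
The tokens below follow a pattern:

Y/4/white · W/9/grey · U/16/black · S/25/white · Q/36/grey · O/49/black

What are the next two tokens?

Letter goes Y, W, U, S, Q, O → M → K (letters move back 2 places in the alphabet).
Second component — perfect squares: 2², 3², 4², …: 4, 9, 16, 25, 36, 49 → 64 → 81.
For the shade, repeats white → grey → black: white, grey, black, white, grey, black → white → grey.
So the next two tokens are M/64/white and K/81/grey.

M/64/white, K/81/grey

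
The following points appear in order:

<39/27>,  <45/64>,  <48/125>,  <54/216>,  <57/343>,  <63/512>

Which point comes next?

First component goes 39, 45, 48, 54, 57, 63 → 66 (alternating steps +6, +3, +6, +3, …).
For the second component, perfect cubes: 3³, 4³, 5³, …: 27, 64, 125, 216, 343, 512 → 729.
Putting it together: <66/729>.

<66/729>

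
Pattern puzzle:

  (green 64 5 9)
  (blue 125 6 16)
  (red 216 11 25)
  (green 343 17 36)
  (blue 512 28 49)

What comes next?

(red 729 45 64)

For the colour, repeats green → blue → red: green, blue, red, green, blue → red.
Second component goes 64, 125, 216, 343, 512 → 729 (perfect cubes: 4³, 5³, 6³, …).
Third component: each term is the sum of the two before it, so 5, 6, 11, 17, 28 → 45.
For the fourth component, perfect squares: 3², 4², 5², …: 9, 16, 25, 36, 49 → 64.
Combining the parts gives (red 729 45 64).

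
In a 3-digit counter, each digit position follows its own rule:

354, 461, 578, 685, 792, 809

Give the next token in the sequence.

First digit goes 3, 4, 5, 6, 7, 8 → 9 (+1 each step, mod 10).
Second digit: 5, 6, 7, 8, 9, 0 → 1 (+1 each step, mod 10).
Third digit: 4, 1, 8, 5, 2, 9 → 6 (−3 each step, mod 10).
Combining the parts gives 916.

916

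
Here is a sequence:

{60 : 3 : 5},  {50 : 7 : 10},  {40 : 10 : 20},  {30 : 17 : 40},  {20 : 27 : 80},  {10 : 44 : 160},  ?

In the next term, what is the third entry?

320

Third entry: 5, 10, 20, 40, 80, 160 → 320 (×2 each step).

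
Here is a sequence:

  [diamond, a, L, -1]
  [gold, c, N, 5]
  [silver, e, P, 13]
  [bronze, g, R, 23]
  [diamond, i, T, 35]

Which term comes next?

[gold, k, V, 49]

Rank — repeats diamond → gold → silver → bronze: diamond, gold, silver, bronze, diamond → gold.
First letter: letters move forward 2 places in the alphabet; a, c, e, g, i → k.
Second letter: letters move forward 2 places in the alphabet; L, N, P, R, T → V.
Fourth coordinate — differences are 6, 8, 10, … (increasing by 2 each time): -1, 5, 13, 23, 35 → 49.
So the next term is [gold, k, V, 49].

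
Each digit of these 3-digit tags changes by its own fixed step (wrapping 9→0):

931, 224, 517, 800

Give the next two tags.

First digit: +3 each step, mod 10, so 9, 2, 5, 8 → 1 → 4.
Second digit: −1 each step, mod 10, so 3, 2, 1, 0 → 9 → 8.
Third digit: +3 each step, mod 10, so 1, 4, 7, 0 → 3 → 6.
So the next two tags are 193 and 486.

193 then 486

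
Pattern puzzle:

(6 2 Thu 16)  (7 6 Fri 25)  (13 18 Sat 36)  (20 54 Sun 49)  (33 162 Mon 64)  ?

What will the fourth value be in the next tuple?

81

First value goes 6, 7, 13, 20, 33 → 53 (each term is the sum of the two before it).
Second value goes 2, 6, 18, 54, 162 → 486 (×3 each step).
For the day, runs through the weekdays Mon→Sun: Thu, Fri, Sat, Sun, Mon → Tue.
Fourth value: perfect squares: 4², 5², 6², …, so 16, 25, 36, 49, 64 → 81.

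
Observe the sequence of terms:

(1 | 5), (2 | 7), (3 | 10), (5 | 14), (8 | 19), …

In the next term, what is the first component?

For the first component, each term is the sum of the two before it: 1, 2, 3, 5, 8 → 13.

13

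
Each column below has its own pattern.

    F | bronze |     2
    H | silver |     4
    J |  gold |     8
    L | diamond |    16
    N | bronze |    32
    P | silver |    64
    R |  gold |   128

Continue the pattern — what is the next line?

For the letter, letters move forward 2 places in the alphabet: F, H, J, L, N, P, R → T.
Rank goes bronze, silver, gold, diamond, bronze, silver, gold → diamond (repeats bronze → silver → gold → diamond).
Third component: 2, 4, 8, 16, 32, 64, 128 → 256 (×2 each step).
Putting it together: T  diamond  256.

T  diamond  256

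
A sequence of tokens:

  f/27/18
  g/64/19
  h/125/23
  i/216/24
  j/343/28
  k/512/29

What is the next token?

Letter: f, g, h, i, j, k → l (letters move forward 1 place in the alphabet).
Second component: perfect cubes: 3³, 4³, 5³, …, so 27, 64, 125, 216, 343, 512 → 729.
Third component: alternating steps +1, +4, +1, +4, …, so 18, 19, 23, 24, 28, 29 → 33.
So the next token is l/729/33.

l/729/33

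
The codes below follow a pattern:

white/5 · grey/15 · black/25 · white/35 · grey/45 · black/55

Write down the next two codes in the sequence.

Shade: repeats white → grey → black; white, grey, black, white, grey, black → white → grey.
Second component — +10 each step: 5, 15, 25, 35, 45, 55 → 65 → 75.
Putting the parts together: white/65 and then grey/75.

white/65 then grey/75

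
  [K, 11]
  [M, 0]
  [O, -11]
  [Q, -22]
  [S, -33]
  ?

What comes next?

Letter goes K, M, O, Q, S → U (letters move forward 2 places in the alphabet).
Second value — −11 each step: 11, 0, -11, -22, -33 → -44.
So the next point is [U, -44].

[U, -44]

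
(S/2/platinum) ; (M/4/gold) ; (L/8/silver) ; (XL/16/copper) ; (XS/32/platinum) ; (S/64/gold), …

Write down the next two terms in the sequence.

(M/128/silver), (L/256/copper)

For the size, repeats S → M → L → XL → XS: S, M, L, XL, XS, S → M → L.
Second coordinate goes 2, 4, 8, 16, 32, 64 → 128 → 256 (×2 each step).
Metal: platinum, gold, silver, copper, platinum, gold → silver → copper (repeats platinum → gold → silver → copper).
Putting the parts together: (M/128/silver) and then (L/256/copper).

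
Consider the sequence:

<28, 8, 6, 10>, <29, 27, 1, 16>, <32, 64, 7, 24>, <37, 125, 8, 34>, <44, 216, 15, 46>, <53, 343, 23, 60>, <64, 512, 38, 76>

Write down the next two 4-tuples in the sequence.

First part: differences are 1, 3, 5, … (increasing by 2 each time), so 28, 29, 32, 37, 44, 53, 64 → 77 → 92.
For the second part, perfect cubes: 2³, 3³, 4³, …: 8, 27, 64, 125, 216, 343, 512 → 729 → 1000.
Third part: each term is the sum of the two before it, so 6, 1, 7, 8, 15, 23, 38 → 61 → 99.
Fourth part: differences are 6, 8, 10, … (increasing by 2 each time); 10, 16, 24, 34, 46, 60, 76 → 94 → 114.
Putting the parts together: <77, 729, 61, 94> and then <92, 1000, 99, 114>.

<77, 729, 61, 94>, <92, 1000, 99, 114>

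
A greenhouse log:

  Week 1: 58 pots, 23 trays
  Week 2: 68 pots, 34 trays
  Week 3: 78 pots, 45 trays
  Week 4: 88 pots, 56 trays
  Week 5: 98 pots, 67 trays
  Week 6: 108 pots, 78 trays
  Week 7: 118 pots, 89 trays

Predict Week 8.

For the pots, +10 each step: 58, 68, 78, 88, 98, 108, 118 → 128.
For the trays, +11 each step: 23, 34, 45, 56, 67, 78, 89 → 100.
So the next row is 128 pots, 100 trays.

128 pots, 100 trays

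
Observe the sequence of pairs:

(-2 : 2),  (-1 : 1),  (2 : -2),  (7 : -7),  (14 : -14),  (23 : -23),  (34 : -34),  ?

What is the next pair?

First coordinate — differences are 1, 3, 5, … (increasing by 2 each time): -2, -1, 2, 7, 14, 23, 34 → 47.
Second coordinate: 2, 1, -2, -7, -14, -23, -34 → -47 (always the negative of the first coordinate).
Combining the parts gives (47 : -47).

(47 : -47)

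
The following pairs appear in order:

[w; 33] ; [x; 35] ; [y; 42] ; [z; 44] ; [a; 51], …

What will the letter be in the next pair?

b

Letter: letters move forward 1 place in the alphabet, wrapping Z→A, so w, x, y, z, a → b.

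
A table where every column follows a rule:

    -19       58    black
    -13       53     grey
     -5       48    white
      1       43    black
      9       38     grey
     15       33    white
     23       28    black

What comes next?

29  23  grey

First component: alternating steps +6, +8, +6, +8, …; -19, -13, -5, 1, 9, 15, 23 → 29.
Second component: −5 each step, so 58, 53, 48, 43, 38, 33, 28 → 23.
Shade: repeats black → grey → white, so black, grey, white, black, grey, white, black → grey.
Putting it together: 29  23  grey.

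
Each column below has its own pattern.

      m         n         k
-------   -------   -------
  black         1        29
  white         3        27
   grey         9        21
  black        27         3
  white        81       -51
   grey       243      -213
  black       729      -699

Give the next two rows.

Column m: black, white, grey, black, white, grey, black → white → grey (repeats black → white → grey).
Column n: ×3 each step, so 1, 3, 9, 27, 81, 243, 729 → 2187 → 6561.
Column k: together with the column n always sums to 30, so 29, 27, 21, 3, -51, -213, -699 → -2157 → -6531.
Putting the parts together: white  2187  -2157 and then grey  6561  -6531.

white  2187  -2157; grey  6561  -6531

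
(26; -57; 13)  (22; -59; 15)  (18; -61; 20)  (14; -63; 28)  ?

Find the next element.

(10; -65; 39)

First component: −4 each step; 26, 22, 18, 14 → 10.
For the second component, −2 each step: -57, -59, -61, -63 → -65.
For the third component, differences are 2, 5, 8, … (increasing by 3 each time): 13, 15, 20, 28 → 39.
Putting it together: (10; -65; 39).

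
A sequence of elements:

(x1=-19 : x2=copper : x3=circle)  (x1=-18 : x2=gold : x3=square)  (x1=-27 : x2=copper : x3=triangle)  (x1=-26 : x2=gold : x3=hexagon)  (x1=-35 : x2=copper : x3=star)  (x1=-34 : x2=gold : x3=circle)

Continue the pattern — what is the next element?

(x1=-43 : x2=copper : x3=square)

X1 goes -19, -18, -27, -26, -35, -34 → -43 (alternating steps +1, −9, +1, −9, …).
X2: alternates copper ↔ gold, so copper, gold, copper, gold, copper, gold → copper.
For the x3, repeats circle → square → triangle → hexagon → star: circle, square, triangle, hexagon, star, circle → square.
Putting it together: (x1=-43 : x2=copper : x3=square).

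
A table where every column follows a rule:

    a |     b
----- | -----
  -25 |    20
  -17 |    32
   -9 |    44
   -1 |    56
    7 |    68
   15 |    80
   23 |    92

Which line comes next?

Column a: -25, -17, -9, -1, 7, 15, 23 → 31 (+8 each step).
Column b: 20, 32, 44, 56, 68, 80, 92 → 104 (+12 each step).
Putting it together: 31  104.

31  104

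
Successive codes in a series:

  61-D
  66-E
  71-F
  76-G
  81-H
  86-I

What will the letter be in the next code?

Letter: letters move forward 1 place in the alphabet; D, E, F, G, H, I → J.

J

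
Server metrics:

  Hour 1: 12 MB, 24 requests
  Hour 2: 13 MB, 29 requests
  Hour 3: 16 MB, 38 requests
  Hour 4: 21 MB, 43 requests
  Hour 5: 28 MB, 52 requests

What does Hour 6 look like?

MB: differences are 1, 3, 5, … (increasing by 2 each time); 12, 13, 16, 21, 28 → 37.
Requests — alternating steps +5, +9, +5, +9, …: 24, 29, 38, 43, 52 → 57.
Combining the parts gives 37 MB, 57 requests.

37 MB, 57 requests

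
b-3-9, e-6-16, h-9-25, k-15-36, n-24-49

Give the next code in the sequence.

Letter: b, e, h, k, n → q (letters move forward 3 places in the alphabet).
For the second component, each term is the sum of the two before it: 3, 6, 9, 15, 24 → 39.
Third component: 9, 16, 25, 36, 49 → 64 (perfect squares: 3², 4², 5², …).
Putting it together: q-39-64.

q-39-64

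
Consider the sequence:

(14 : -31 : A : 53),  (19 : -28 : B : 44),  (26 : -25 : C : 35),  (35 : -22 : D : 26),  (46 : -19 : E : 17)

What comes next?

(59 : -16 : F : 8)

First part: differences are 5, 7, 9, … (increasing by 2 each time), so 14, 19, 26, 35, 46 → 59.
For the second part, +3 each step: -31, -28, -25, -22, -19 → -16.
Letter: letters move forward 1 place in the alphabet, so A, B, C, D, E → F.
Fourth part goes 53, 44, 35, 26, 17 → 8 (−9 each step).
So the next tuple is (59 : -16 : F : 8).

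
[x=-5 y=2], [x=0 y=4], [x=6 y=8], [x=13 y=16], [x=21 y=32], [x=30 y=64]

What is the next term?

X — differences are 5, 6, 7, … (increasing by 1 each time): -5, 0, 6, 13, 21, 30 → 40.
For the y, ×2 each step: 2, 4, 8, 16, 32, 64 → 128.
Combining the parts gives [x=40 y=128].

[x=40 y=128]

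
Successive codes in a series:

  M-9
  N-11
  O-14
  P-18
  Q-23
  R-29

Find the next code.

S-36

Letter: M, N, O, P, Q, R → S (letters move forward 1 place in the alphabet).
Second component — differences are 2, 3, 4, … (increasing by 1 each time): 9, 11, 14, 18, 23, 29 → 36.
Putting it together: S-36.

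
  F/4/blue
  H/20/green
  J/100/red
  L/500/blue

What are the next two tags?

Letter goes F, H, J, L → N → P (letters move forward 2 places in the alphabet).
For the second component, ×5 each step: 4, 20, 100, 500 → 2500 → 12500.
Colour: repeats blue → green → red; blue, green, red, blue → green → red.
So the next two tags are N/2500/green and P/12500/red.

N/2500/green then P/12500/red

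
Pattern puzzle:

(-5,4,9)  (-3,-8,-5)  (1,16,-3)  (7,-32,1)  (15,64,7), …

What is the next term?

First component goes -5, -3, 1, 7, 15 → 25 (differences are 2, 4, 6, … (increasing by 2 each time)).
Second component goes 4, -8, 16, -32, 64 → -128 (×(-2) each step).
Third component: 9, -5, -3, 1, 7 → 15 (always the previous value of the first component).
Putting it together: (25,-128,15).

(25,-128,15)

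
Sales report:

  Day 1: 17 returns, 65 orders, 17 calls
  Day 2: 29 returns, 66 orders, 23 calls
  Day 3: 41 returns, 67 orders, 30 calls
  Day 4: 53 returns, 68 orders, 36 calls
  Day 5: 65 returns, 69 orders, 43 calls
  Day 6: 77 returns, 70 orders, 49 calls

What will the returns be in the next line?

Returns — +12 each step: 17, 29, 41, 53, 65, 77 → 89.

89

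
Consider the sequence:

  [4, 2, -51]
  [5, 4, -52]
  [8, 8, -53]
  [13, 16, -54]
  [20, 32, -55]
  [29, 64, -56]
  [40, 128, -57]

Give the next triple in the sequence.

First coordinate: differences are 1, 3, 5, … (increasing by 2 each time), so 4, 5, 8, 13, 20, 29, 40 → 53.
Second coordinate — ×2 each step: 2, 4, 8, 16, 32, 64, 128 → 256.
Third coordinate goes -51, -52, -53, -54, -55, -56, -57 → -58 (−1 each step).
Putting it together: [53, 256, -58].

[53, 256, -58]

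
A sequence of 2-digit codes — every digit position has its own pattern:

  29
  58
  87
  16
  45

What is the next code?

74

First digit goes 2, 5, 8, 1, 4 → 7 (+3 each step, mod 10).
Second digit — −1 each step, mod 10: 9, 8, 7, 6, 5 → 4.
So the next code is 74.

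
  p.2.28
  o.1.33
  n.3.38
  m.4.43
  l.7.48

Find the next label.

Letter — letters move back 1 place in the alphabet: p, o, n, m, l → k.
Second component: each term is the sum of the two before it; 2, 1, 3, 4, 7 → 11.
For the third component, +5 each step: 28, 33, 38, 43, 48 → 53.
Putting it together: k.11.53.

k.11.53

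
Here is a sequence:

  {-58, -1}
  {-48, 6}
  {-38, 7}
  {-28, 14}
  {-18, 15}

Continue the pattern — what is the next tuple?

{-8, 22}

First entry goes -58, -48, -38, -28, -18 → -8 (+10 each step).
Second entry — alternating steps +7, +1, +7, +1, …: -1, 6, 7, 14, 15 → 22.
Combining the parts gives {-8, 22}.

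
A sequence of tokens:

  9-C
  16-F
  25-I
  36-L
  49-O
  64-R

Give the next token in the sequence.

First component: perfect squares: 3², 4², 5², …; 9, 16, 25, 36, 49, 64 → 81.
Letter: C, F, I, L, O, R → U (letters move forward 3 places in the alphabet).
Combining the parts gives 81-U.

81-U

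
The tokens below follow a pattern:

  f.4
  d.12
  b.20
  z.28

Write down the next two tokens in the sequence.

Letter goes f, d, b, z → x → v (letters move back 2 places in the alphabet, wrapping A→Z).
For the second component, +8 each step: 4, 12, 20, 28 → 36 → 44.
Putting the parts together: x.36 and then v.44.

x.36, v.44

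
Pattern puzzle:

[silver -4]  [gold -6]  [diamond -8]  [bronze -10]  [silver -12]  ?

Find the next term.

Rank: repeats silver → gold → diamond → bronze; silver, gold, diamond, bronze, silver → gold.
Second part: −2 each step; -4, -6, -8, -10, -12 → -14.
Putting it together: [gold -14].

[gold -14]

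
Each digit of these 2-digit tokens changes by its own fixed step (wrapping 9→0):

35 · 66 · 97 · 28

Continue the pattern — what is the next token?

First digit: +3 each step, mod 10, so 3, 6, 9, 2 → 5.
Second digit: +1 each step, mod 10; 5, 6, 7, 8 → 9.
Combining the parts gives 59.

59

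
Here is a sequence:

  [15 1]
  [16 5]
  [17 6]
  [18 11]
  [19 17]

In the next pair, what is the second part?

Second part — each term is the sum of the two before it: 1, 5, 6, 11, 17 → 28.

28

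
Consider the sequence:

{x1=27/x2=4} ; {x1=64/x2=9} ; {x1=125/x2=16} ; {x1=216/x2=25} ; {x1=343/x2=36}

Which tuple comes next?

{x1=512/x2=49}

X1: perfect cubes: 3³, 4³, 5³, …, so 27, 64, 125, 216, 343 → 512.
For the x2, perfect squares: 2², 3², 4², …: 4, 9, 16, 25, 36 → 49.
Combining the parts gives {x1=512/x2=49}.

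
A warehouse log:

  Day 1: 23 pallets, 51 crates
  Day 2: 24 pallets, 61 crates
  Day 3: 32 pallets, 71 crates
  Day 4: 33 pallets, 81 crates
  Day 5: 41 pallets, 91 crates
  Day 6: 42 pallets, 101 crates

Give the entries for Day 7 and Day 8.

Pallets — alternating steps +1, +8, +1, +8, …: 23, 24, 32, 33, 41, 42 → 50 → 51.
Crates: 51, 61, 71, 81, 91, 101 → 111 → 121 (+10 each step).
So the next two records are 50 pallets, 111 crates and 51 pallets, 121 crates.

50 pallets, 111 crates; 51 pallets, 121 crates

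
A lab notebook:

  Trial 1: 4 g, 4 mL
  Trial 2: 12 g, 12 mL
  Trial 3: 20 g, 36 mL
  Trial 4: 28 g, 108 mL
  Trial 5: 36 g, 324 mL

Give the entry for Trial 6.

G: 4, 12, 20, 28, 36 → 44 (+8 each step).
ML — ×3 each step: 4, 12, 36, 108, 324 → 972.
So the next row is 44 g, 972 mL.

44 g, 972 mL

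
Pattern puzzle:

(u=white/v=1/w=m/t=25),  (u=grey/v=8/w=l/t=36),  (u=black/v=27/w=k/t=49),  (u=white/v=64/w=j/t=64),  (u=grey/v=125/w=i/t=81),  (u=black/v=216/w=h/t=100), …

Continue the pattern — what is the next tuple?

(u=white/v=343/w=g/t=121)

U: repeats white → grey → black; white, grey, black, white, grey, black → white.
V goes 1, 8, 27, 64, 125, 216 → 343 (perfect cubes: 1³, 2³, 3³, …).
W: letters move back 1 place in the alphabet, so m, l, k, j, i, h → g.
T — perfect squares: 5², 6², 7², …: 25, 36, 49, 64, 81, 100 → 121.
Putting it together: (u=white/v=343/w=g/t=121).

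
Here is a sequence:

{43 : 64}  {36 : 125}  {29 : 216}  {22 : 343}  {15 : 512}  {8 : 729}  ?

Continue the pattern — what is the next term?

{1 : 1000}

First coordinate — −7 each step: 43, 36, 29, 22, 15, 8 → 1.
Second coordinate: perfect cubes: 4³, 5³, 6³, …; 64, 125, 216, 343, 512, 729 → 1000.
Putting it together: {1 : 1000}.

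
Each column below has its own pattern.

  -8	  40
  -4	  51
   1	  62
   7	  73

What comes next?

14  84

First component: -8, -4, 1, 7 → 14 (differences are 4, 5, 6, … (increasing by 1 each time)).
Second component: +11 each step; 40, 51, 62, 73 → 84.
Putting it together: 14  84.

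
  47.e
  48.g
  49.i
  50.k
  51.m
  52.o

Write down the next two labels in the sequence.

First component: +1 each step; 47, 48, 49, 50, 51, 52 → 53 → 54.
Letter: letters move forward 2 places in the alphabet, so e, g, i, k, m, o → q → s.
Putting the parts together: 53.q and then 54.s.

53.q then 54.s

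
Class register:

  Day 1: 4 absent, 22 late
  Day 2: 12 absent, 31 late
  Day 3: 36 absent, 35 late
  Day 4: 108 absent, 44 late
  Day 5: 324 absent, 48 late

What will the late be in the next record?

57

For the late, alternating steps +9, +4, +9, +4, …: 22, 31, 35, 44, 48 → 57.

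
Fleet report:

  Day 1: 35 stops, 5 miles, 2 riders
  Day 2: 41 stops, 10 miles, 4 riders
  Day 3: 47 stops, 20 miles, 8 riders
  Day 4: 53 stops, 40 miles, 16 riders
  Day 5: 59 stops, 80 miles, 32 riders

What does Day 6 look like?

Stops: 35, 41, 47, 53, 59 → 65 (+6 each step).
Miles: ×2 each step; 5, 10, 20, 40, 80 → 160.
Riders — ×2 each step: 2, 4, 8, 16, 32 → 64.
So the next record is 65 stops, 160 miles, 64 riders.

65 stops, 160 miles, 64 riders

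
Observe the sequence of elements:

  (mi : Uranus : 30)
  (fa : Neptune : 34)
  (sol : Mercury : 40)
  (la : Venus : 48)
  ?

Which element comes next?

Note: runs through the solfège scale do→ti, so mi, fa, sol, la → ti.
Planet: runs through the planets Mercury→Neptune, so Uranus, Neptune, Mercury, Venus → Earth.
Third part: differences are 4, 6, 8, … (increasing by 2 each time); 30, 34, 40, 48 → 58.
Combining the parts gives (ti : Earth : 58).

(ti : Earth : 58)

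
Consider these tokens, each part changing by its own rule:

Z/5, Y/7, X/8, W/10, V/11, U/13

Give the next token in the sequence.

T/14

For the letter, letters move back 1 place in the alphabet: Z, Y, X, W, V, U → T.
Second component: alternating steps +2, +1, +2, +1, …; 5, 7, 8, 10, 11, 13 → 14.
Putting it together: T/14.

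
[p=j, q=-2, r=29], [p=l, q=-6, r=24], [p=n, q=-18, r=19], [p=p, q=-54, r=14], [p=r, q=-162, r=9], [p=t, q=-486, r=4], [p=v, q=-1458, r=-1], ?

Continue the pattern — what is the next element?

P: letters move forward 2 places in the alphabet; j, l, n, p, r, t, v → x.
Q: ×3 each step; -2, -6, -18, -54, -162, -486, -1458 → -4374.
R: −5 each step; 29, 24, 19, 14, 9, 4, -1 → -6.
Putting it together: [p=x, q=-4374, r=-6].

[p=x, q=-4374, r=-6]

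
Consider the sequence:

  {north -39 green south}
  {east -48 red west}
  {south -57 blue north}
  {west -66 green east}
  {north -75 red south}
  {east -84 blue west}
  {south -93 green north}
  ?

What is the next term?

{west -102 red east}

For the first direction, repeats north → east → south → west: north, east, south, west, north, east, south → west.
Second part: -39, -48, -57, -66, -75, -84, -93 → -102 (−9 each step).
Colour — repeats green → red → blue: green, red, blue, green, red, blue, green → red.
Second direction: repeats south → west → north → east; south, west, north, east, south, west, north → east.
Putting it together: {west -102 red east}.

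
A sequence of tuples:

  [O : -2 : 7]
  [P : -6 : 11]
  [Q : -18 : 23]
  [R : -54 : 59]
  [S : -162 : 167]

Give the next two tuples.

Letter: O, P, Q, R, S → T → U (letters move forward 1 place in the alphabet).
Second value goes -2, -6, -18, -54, -162 → -486 → -1458 (×3 each step).
For the third value, together with the second value always sums to 5: 7, 11, 23, 59, 167 → 491 → 1463.
Putting the parts together: [T : -486 : 491] and then [U : -1458 : 1463].

[T : -486 : 491], [U : -1458 : 1463]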